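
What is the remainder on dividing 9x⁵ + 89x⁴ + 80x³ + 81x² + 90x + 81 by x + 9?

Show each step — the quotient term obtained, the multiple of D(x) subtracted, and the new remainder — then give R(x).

Step 1: lead(9x⁵ + 89x⁴ + 80x³ + 81x² + 90x + 81) ÷ lead(D) = 9x⁵ ÷ x = 9x⁴. Subtract (9x⁴)·D = 9x⁵ + 81x⁴. Remainder: 8x⁴ + 80x³ + 81x² + 90x + 81.
Step 2: lead(8x⁴ + 80x³ + 81x² + 90x + 81) ÷ lead(D) = 8x⁴ ÷ x = 8x³. Subtract (8x³)·D = 8x⁴ + 72x³. Remainder: 8x³ + 81x² + 90x + 81.
Step 3: lead(8x³ + 81x² + 90x + 81) ÷ lead(D) = 8x³ ÷ x = 8x². Subtract (8x²)·D = 8x³ + 72x². Remainder: 9x² + 90x + 81.
Step 4: lead(9x² + 90x + 81) ÷ lead(D) = 9x² ÷ x = 9x. Subtract (9x)·D = 9x² + 81x. Remainder: 9x + 81.
Step 5: lead(9x + 81) ÷ lead(D) = 9x ÷ x = 9. Subtract (9)·D = 9x + 81. Remainder: 0.

R(x) = 0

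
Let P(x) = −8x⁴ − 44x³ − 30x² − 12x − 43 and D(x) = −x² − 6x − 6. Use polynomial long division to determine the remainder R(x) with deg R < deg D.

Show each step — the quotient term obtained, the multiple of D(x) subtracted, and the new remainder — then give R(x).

Step 1: lead(−8x⁴ − 44x³ − 30x² − 12x − 43) ÷ lead(D) = −8x⁴ ÷ −x² = 8x². Subtract (8x²)·D = −8x⁴ − 48x³ − 48x². Remainder: 4x³ + 18x² − 12x − 43.
Step 2: lead(4x³ + 18x² − 12x − 43) ÷ lead(D) = 4x³ ÷ −x² = −4x. Subtract (−4x)·D = 4x³ + 24x² + 24x. Remainder: −6x² − 36x − 43.
Step 3: lead(−6x² − 36x − 43) ÷ lead(D) = −6x² ÷ −x² = 6. Subtract (6)·D = −6x² − 36x − 36. Remainder: −7.

R(x) = −7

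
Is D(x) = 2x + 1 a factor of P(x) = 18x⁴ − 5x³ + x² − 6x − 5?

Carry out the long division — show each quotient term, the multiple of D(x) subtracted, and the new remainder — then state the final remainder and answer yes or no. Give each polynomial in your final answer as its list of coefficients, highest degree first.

Step 1: lead(18x⁴ − 5x³ + x² − 6x − 5) ÷ lead(D) = 18x⁴ ÷ 2x = 9x³. Subtract (9x³)·D = 18x⁴ + 9x³. Remainder: −14x³ + x² − 6x − 5.
Step 2: lead(−14x³ + x² − 6x − 5) ÷ lead(D) = −14x³ ÷ 2x = −7x². Subtract (−7x²)·D = −14x³ − 7x². Remainder: 8x² − 6x − 5.
Step 3: lead(8x² − 6x − 5) ÷ lead(D) = 8x² ÷ 2x = 4x. Subtract (4x)·D = 8x² + 4x. Remainder: −10x − 5.
Step 4: lead(−10x − 5) ÷ lead(D) = −10x ÷ 2x = −5. Subtract (−5)·D = −10x − 5. Remainder: 0.

R = [0], so D(x) is a factor of P(x). yes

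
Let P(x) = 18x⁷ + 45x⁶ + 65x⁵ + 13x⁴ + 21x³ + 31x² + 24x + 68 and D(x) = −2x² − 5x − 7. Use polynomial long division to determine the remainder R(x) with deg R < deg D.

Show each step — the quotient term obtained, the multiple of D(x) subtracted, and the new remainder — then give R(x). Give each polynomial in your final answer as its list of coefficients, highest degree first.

R = [5]

Step 1: lead(18x⁷ + 45x⁶ + 65x⁵ + 13x⁴ + 21x³ + 31x² + 24x + 68) ÷ lead(D) = 18x⁷ ÷ −2x² = −9x⁵. Subtract (−9x⁵)·D = 18x⁷ + 45x⁶ + 63x⁵. Remainder: 2x⁵ + 13x⁴ + 21x³ + 31x² + 24x + 68.
Step 2: lead(2x⁵ + 13x⁴ + 21x³ + 31x² + 24x + 68) ÷ lead(D) = 2x⁵ ÷ −2x² = −x³. Subtract (−x³)·D = 2x⁵ + 5x⁴ + 7x³. Remainder: 8x⁴ + 14x³ + 31x² + 24x + 68.
Step 3: lead(8x⁴ + 14x³ + 31x² + 24x + 68) ÷ lead(D) = 8x⁴ ÷ −2x² = −4x². Subtract (−4x²)·D = 8x⁴ + 20x³ + 28x². Remainder: −6x³ + 3x² + 24x + 68.
Step 4: lead(−6x³ + 3x² + 24x + 68) ÷ lead(D) = −6x³ ÷ −2x² = 3x. Subtract (3x)·D = −6x³ − 15x² − 21x. Remainder: 18x² + 45x + 68.
Step 5: lead(18x² + 45x + 68) ÷ lead(D) = 18x² ÷ −2x² = −9. Subtract (−9)·D = 18x² + 45x + 63. Remainder: 5.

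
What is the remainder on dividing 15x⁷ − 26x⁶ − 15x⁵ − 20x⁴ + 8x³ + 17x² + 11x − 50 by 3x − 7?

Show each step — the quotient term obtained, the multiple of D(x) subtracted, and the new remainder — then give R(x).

R(x) = −8

Step 1: lead(15x⁷ − 26x⁶ − 15x⁵ − 20x⁴ + 8x³ + 17x² + 11x − 50) ÷ lead(D) = 15x⁷ ÷ 3x = 5x⁶. Subtract (5x⁶)·D = 15x⁷ − 35x⁶. Remainder: 9x⁶ − 15x⁵ − 20x⁴ + 8x³ + 17x² + 11x − 50.
Step 2: lead(9x⁶ − 15x⁵ − 20x⁴ + 8x³ + 17x² + 11x − 50) ÷ lead(D) = 9x⁶ ÷ 3x = 3x⁵. Subtract (3x⁵)·D = 9x⁶ − 21x⁵. Remainder: 6x⁵ − 20x⁴ + 8x³ + 17x² + 11x − 50.
Step 3: lead(6x⁵ − 20x⁴ + 8x³ + 17x² + 11x − 50) ÷ lead(D) = 6x⁵ ÷ 3x = 2x⁴. Subtract (2x⁴)·D = 6x⁵ − 14x⁴. Remainder: −6x⁴ + 8x³ + 17x² + 11x − 50.
Step 4: lead(−6x⁴ + 8x³ + 17x² + 11x − 50) ÷ lead(D) = −6x⁴ ÷ 3x = −2x³. Subtract (−2x³)·D = −6x⁴ + 14x³. Remainder: −6x³ + 17x² + 11x − 50.
Step 5: lead(−6x³ + 17x² + 11x − 50) ÷ lead(D) = −6x³ ÷ 3x = −2x². Subtract (−2x²)·D = −6x³ + 14x². Remainder: 3x² + 11x − 50.
Step 6: lead(3x² + 11x − 50) ÷ lead(D) = 3x² ÷ 3x = x. Subtract (x)·D = 3x² − 7x. Remainder: 18x − 50.
Step 7: lead(18x − 50) ÷ lead(D) = 18x ÷ 3x = 6. Subtract (6)·D = 18x − 42. Remainder: −8.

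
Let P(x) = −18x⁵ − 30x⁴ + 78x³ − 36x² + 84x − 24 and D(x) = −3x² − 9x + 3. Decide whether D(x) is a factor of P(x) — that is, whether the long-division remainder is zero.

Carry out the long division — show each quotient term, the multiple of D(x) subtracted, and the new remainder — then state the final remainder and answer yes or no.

Step 1: lead(−18x⁵ − 30x⁴ + 78x³ − 36x² + 84x − 24) ÷ lead(D) = −18x⁵ ÷ −3x² = 6x³. Subtract (6x³)·D = −18x⁵ − 54x⁴ + 18x³. Remainder: 24x⁴ + 60x³ − 36x² + 84x − 24.
Step 2: lead(24x⁴ + 60x³ − 36x² + 84x − 24) ÷ lead(D) = 24x⁴ ÷ −3x² = −8x². Subtract (−8x²)·D = 24x⁴ + 72x³ − 24x². Remainder: −12x³ − 12x² + 84x − 24.
Step 3: lead(−12x³ − 12x² + 84x − 24) ÷ lead(D) = −12x³ ÷ −3x² = 4x. Subtract (4x)·D = −12x³ − 36x² + 12x. Remainder: 24x² + 72x − 24.
Step 4: lead(24x² + 72x − 24) ÷ lead(D) = 24x² ÷ −3x² = −8. Subtract (−8)·D = 24x² + 72x − 24. Remainder: 0.

R(x) = 0, so D(x) is a factor of P(x). yes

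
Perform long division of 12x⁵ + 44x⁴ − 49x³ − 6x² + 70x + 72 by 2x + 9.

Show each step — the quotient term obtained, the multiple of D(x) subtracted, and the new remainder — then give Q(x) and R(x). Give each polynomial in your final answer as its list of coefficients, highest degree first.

Step 1: lead(12x⁵ + 44x⁴ − 49x³ − 6x² + 70x + 72) ÷ lead(D) = 12x⁵ ÷ 2x = 6x⁴. Subtract (6x⁴)·D = 12x⁵ + 54x⁴. Remainder: −10x⁴ − 49x³ − 6x² + 70x + 72.
Step 2: lead(−10x⁴ − 49x³ − 6x² + 70x + 72) ÷ lead(D) = −10x⁴ ÷ 2x = −5x³. Subtract (−5x³)·D = −10x⁴ − 45x³. Remainder: −4x³ − 6x² + 70x + 72.
Step 3: lead(−4x³ − 6x² + 70x + 72) ÷ lead(D) = −4x³ ÷ 2x = −2x². Subtract (−2x²)·D = −4x³ − 18x². Remainder: 12x² + 70x + 72.
Step 4: lead(12x² + 70x + 72) ÷ lead(D) = 12x² ÷ 2x = 6x. Subtract (6x)·D = 12x² + 54x. Remainder: 16x + 72.
Step 5: lead(16x + 72) ÷ lead(D) = 16x ÷ 2x = 8. Subtract (8)·D = 16x + 72. Remainder: 0.

Q = [6, -5, -2, 6, 8]; R = [0]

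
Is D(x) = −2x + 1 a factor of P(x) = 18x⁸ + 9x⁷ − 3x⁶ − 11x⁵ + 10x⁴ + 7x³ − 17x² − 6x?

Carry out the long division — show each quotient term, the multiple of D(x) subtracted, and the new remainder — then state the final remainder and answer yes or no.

Step 1: lead(18x⁸ + 9x⁷ − 3x⁶ − 11x⁵ + 10x⁴ + 7x³ − 17x² − 6x) ÷ lead(D) = 18x⁸ ÷ −2x = −9x⁷. Subtract (−9x⁷)·D = 18x⁸ − 9x⁷. Remainder: 18x⁷ − 3x⁶ − 11x⁵ + 10x⁴ + 7x³ − 17x² − 6x.
Step 2: lead(18x⁷ − 3x⁶ − 11x⁵ + 10x⁴ + 7x³ − 17x² − 6x) ÷ lead(D) = 18x⁷ ÷ −2x = −9x⁶. Subtract (−9x⁶)·D = 18x⁷ − 9x⁶. Remainder: 6x⁶ − 11x⁵ + 10x⁴ + 7x³ − 17x² − 6x.
Step 3: lead(6x⁶ − 11x⁵ + 10x⁴ + 7x³ − 17x² − 6x) ÷ lead(D) = 6x⁶ ÷ −2x = −3x⁵. Subtract (−3x⁵)·D = 6x⁶ − 3x⁵. Remainder: −8x⁵ + 10x⁴ + 7x³ − 17x² − 6x.
Step 4: lead(−8x⁵ + 10x⁴ + 7x³ − 17x² − 6x) ÷ lead(D) = −8x⁵ ÷ −2x = 4x⁴. Subtract (4x⁴)·D = −8x⁵ + 4x⁴. Remainder: 6x⁴ + 7x³ − 17x² − 6x.
Step 5: lead(6x⁴ + 7x³ − 17x² − 6x) ÷ lead(D) = 6x⁴ ÷ −2x = −3x³. Subtract (−3x³)·D = 6x⁴ − 3x³. Remainder: 10x³ − 17x² − 6x.
Step 6: lead(10x³ − 17x² − 6x) ÷ lead(D) = 10x³ ÷ −2x = −5x². Subtract (−5x²)·D = 10x³ − 5x². Remainder: −12x² − 6x.
Step 7: lead(−12x² − 6x) ÷ lead(D) = −12x² ÷ −2x = 6x. Subtract (6x)·D = −12x² + 6x. Remainder: −12x.
Step 8: lead(−12x) ÷ lead(D) = −12x ÷ −2x = 6. Subtract (6)·D = −12x + 6. Remainder: −6.

R(x) = −6, so D(x) is not a factor of P(x). no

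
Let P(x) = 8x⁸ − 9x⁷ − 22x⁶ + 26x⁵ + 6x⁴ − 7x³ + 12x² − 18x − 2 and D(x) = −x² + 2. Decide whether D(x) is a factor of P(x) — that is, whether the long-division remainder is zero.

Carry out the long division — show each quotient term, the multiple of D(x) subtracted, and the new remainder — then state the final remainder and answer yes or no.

R(x) = −2, so D(x) is not a factor of P(x). no

Step 1: lead(8x⁸ − 9x⁷ − 22x⁶ + 26x⁵ + 6x⁴ − 7x³ + 12x² − 18x − 2) ÷ lead(D) = 8x⁸ ÷ −x² = −8x⁶. Subtract (−8x⁶)·D = 8x⁸ − 16x⁶. Remainder: −9x⁷ − 6x⁶ + 26x⁵ + 6x⁴ − 7x³ + 12x² − 18x − 2.
Step 2: lead(−9x⁷ − 6x⁶ + 26x⁵ + 6x⁴ − 7x³ + 12x² − 18x − 2) ÷ lead(D) = −9x⁷ ÷ −x² = 9x⁵. Subtract (9x⁵)·D = −9x⁷ + 18x⁵. Remainder: −6x⁶ + 8x⁵ + 6x⁴ − 7x³ + 12x² − 18x − 2.
Step 3: lead(−6x⁶ + 8x⁵ + 6x⁴ − 7x³ + 12x² − 18x − 2) ÷ lead(D) = −6x⁶ ÷ −x² = 6x⁴. Subtract (6x⁴)·D = −6x⁶ + 12x⁴. Remainder: 8x⁵ − 6x⁴ − 7x³ + 12x² − 18x − 2.
Step 4: lead(8x⁵ − 6x⁴ − 7x³ + 12x² − 18x − 2) ÷ lead(D) = 8x⁵ ÷ −x² = −8x³. Subtract (−8x³)·D = 8x⁵ − 16x³. Remainder: −6x⁴ + 9x³ + 12x² − 18x − 2.
Step 5: lead(−6x⁴ + 9x³ + 12x² − 18x − 2) ÷ lead(D) = −6x⁴ ÷ −x² = 6x². Subtract (6x²)·D = −6x⁴ + 12x². Remainder: 9x³ − 18x − 2.
Step 6: lead(9x³ − 18x − 2) ÷ lead(D) = 9x³ ÷ −x² = −9x. Subtract (−9x)·D = 9x³ − 18x. Remainder: −2.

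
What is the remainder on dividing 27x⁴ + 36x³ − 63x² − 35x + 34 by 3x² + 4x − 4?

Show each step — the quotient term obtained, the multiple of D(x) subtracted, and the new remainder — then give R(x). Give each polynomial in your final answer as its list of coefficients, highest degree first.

Step 1: lead(27x⁴ + 36x³ − 63x² − 35x + 34) ÷ lead(D) = 27x⁴ ÷ 3x² = 9x². Subtract (9x²)·D = 27x⁴ + 36x³ − 36x². Remainder: −27x² − 35x + 34.
Step 2: lead(−27x² − 35x + 34) ÷ lead(D) = −27x² ÷ 3x² = −9. Subtract (−9)·D = −27x² − 36x + 36. Remainder: x − 2.

R = [1, -2]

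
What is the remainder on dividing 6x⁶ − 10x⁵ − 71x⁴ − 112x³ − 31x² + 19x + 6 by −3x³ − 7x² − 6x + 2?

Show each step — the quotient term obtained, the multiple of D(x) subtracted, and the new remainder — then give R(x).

Step 1: lead(6x⁶ − 10x⁵ − 71x⁴ − 112x³ − 31x² + 19x + 6) ÷ lead(D) = 6x⁶ ÷ −3x³ = −2x³. Subtract (−2x³)·D = 6x⁶ + 14x⁵ + 12x⁴ − 4x³. Remainder: −24x⁵ − 83x⁴ − 108x³ − 31x² + 19x + 6.
Step 2: lead(−24x⁵ − 83x⁴ − 108x³ − 31x² + 19x + 6) ÷ lead(D) = −24x⁵ ÷ −3x³ = 8x². Subtract (8x²)·D = −24x⁵ − 56x⁴ − 48x³ + 16x². Remainder: −27x⁴ − 60x³ − 47x² + 19x + 6.
Step 3: lead(−27x⁴ − 60x³ − 47x² + 19x + 6) ÷ lead(D) = −27x⁴ ÷ −3x³ = 9x. Subtract (9x)·D = −27x⁴ − 63x³ − 54x² + 18x. Remainder: 3x³ + 7x² + x + 6.
Step 4: lead(3x³ + 7x² + x + 6) ÷ lead(D) = 3x³ ÷ −3x³ = −1. Subtract (−1)·D = 3x³ + 7x² + 6x − 2. Remainder: −5x + 8.

R(x) = −5x + 8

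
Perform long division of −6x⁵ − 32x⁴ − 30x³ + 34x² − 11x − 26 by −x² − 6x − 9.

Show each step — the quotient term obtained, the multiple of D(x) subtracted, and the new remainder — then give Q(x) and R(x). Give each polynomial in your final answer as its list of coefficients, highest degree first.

Step 1: lead(−6x⁵ − 32x⁴ − 30x³ + 34x² − 11x − 26) ÷ lead(D) = −6x⁵ ÷ −x² = 6x³. Subtract (6x³)·D = −6x⁵ − 36x⁴ − 54x³. Remainder: 4x⁴ + 24x³ + 34x² − 11x − 26.
Step 2: lead(4x⁴ + 24x³ + 34x² − 11x − 26) ÷ lead(D) = 4x⁴ ÷ −x² = −4x². Subtract (−4x²)·D = 4x⁴ + 24x³ + 36x². Remainder: −2x² − 11x − 26.
Step 3: lead(−2x² − 11x − 26) ÷ lead(D) = −2x² ÷ −x² = 2. Subtract (2)·D = −2x² − 12x − 18. Remainder: x − 8.

Q = [6, -4, 0, 2]; R = [1, -8]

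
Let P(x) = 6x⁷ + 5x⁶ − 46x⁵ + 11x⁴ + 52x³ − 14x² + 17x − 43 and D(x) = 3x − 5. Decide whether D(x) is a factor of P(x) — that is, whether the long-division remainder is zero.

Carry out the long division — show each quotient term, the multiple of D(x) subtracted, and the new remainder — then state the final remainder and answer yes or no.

Step 1: lead(6x⁷ + 5x⁶ − 46x⁵ + 11x⁴ + 52x³ − 14x² + 17x − 43) ÷ lead(D) = 6x⁷ ÷ 3x = 2x⁶. Subtract (2x⁶)·D = 6x⁷ − 10x⁶. Remainder: 15x⁶ − 46x⁵ + 11x⁴ + 52x³ − 14x² + 17x − 43.
Step 2: lead(15x⁶ − 46x⁵ + 11x⁴ + 52x³ − 14x² + 17x − 43) ÷ lead(D) = 15x⁶ ÷ 3x = 5x⁵. Subtract (5x⁵)·D = 15x⁶ − 25x⁵. Remainder: −21x⁵ + 11x⁴ + 52x³ − 14x² + 17x − 43.
Step 3: lead(−21x⁵ + 11x⁴ + 52x³ − 14x² + 17x − 43) ÷ lead(D) = −21x⁵ ÷ 3x = −7x⁴. Subtract (−7x⁴)·D = −21x⁵ + 35x⁴. Remainder: −24x⁴ + 52x³ − 14x² + 17x − 43.
Step 4: lead(−24x⁴ + 52x³ − 14x² + 17x − 43) ÷ lead(D) = −24x⁴ ÷ 3x = −8x³. Subtract (−8x³)·D = −24x⁴ + 40x³. Remainder: 12x³ − 14x² + 17x − 43.
Step 5: lead(12x³ − 14x² + 17x − 43) ÷ lead(D) = 12x³ ÷ 3x = 4x². Subtract (4x²)·D = 12x³ − 20x². Remainder: 6x² + 17x − 43.
Step 6: lead(6x² + 17x − 43) ÷ lead(D) = 6x² ÷ 3x = 2x. Subtract (2x)·D = 6x² − 10x. Remainder: 27x − 43.
Step 7: lead(27x − 43) ÷ lead(D) = 27x ÷ 3x = 9. Subtract (9)·D = 27x − 45. Remainder: 2.

R(x) = 2, so D(x) is not a factor of P(x). no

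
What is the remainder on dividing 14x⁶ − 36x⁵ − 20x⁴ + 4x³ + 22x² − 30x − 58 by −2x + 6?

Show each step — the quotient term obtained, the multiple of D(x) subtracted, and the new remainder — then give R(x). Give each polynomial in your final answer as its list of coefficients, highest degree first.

R = [-4]

Step 1: lead(14x⁶ − 36x⁵ − 20x⁴ + 4x³ + 22x² − 30x − 58) ÷ lead(D) = 14x⁶ ÷ −2x = −7x⁵. Subtract (−7x⁵)·D = 14x⁶ − 42x⁵. Remainder: 6x⁵ − 20x⁴ + 4x³ + 22x² − 30x − 58.
Step 2: lead(6x⁵ − 20x⁴ + 4x³ + 22x² − 30x − 58) ÷ lead(D) = 6x⁵ ÷ −2x = −3x⁴. Subtract (−3x⁴)·D = 6x⁵ − 18x⁴. Remainder: −2x⁴ + 4x³ + 22x² − 30x − 58.
Step 3: lead(−2x⁴ + 4x³ + 22x² − 30x − 58) ÷ lead(D) = −2x⁴ ÷ −2x = x³. Subtract (x³)·D = −2x⁴ + 6x³. Remainder: −2x³ + 22x² − 30x − 58.
Step 4: lead(−2x³ + 22x² − 30x − 58) ÷ lead(D) = −2x³ ÷ −2x = x². Subtract (x²)·D = −2x³ + 6x². Remainder: 16x² − 30x − 58.
Step 5: lead(16x² − 30x − 58) ÷ lead(D) = 16x² ÷ −2x = −8x. Subtract (−8x)·D = 16x² − 48x. Remainder: 18x − 58.
Step 6: lead(18x − 58) ÷ lead(D) = 18x ÷ −2x = −9. Subtract (−9)·D = 18x − 54. Remainder: −4.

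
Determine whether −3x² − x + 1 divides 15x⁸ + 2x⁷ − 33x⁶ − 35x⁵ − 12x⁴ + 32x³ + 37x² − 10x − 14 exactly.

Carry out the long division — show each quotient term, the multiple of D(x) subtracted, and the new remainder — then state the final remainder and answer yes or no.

Step 1: lead(15x⁸ + 2x⁷ − 33x⁶ − 35x⁵ − 12x⁴ + 32x³ + 37x² − 10x − 14) ÷ lead(D) = 15x⁸ ÷ −3x² = −5x⁶. Subtract (−5x⁶)·D = 15x⁸ + 5x⁷ − 5x⁶. Remainder: −3x⁷ − 28x⁶ − 35x⁵ − 12x⁴ + 32x³ + 37x² − 10x − 14.
Step 2: lead(−3x⁷ − 28x⁶ − 35x⁵ − 12x⁴ + 32x³ + 37x² − 10x − 14) ÷ lead(D) = −3x⁷ ÷ −3x² = x⁵. Subtract (x⁵)·D = −3x⁷ − x⁶ + x⁵. Remainder: −27x⁶ − 36x⁵ − 12x⁴ + 32x³ + 37x² − 10x − 14.
Step 3: lead(−27x⁶ − 36x⁵ − 12x⁴ + 32x³ + 37x² − 10x − 14) ÷ lead(D) = −27x⁶ ÷ −3x² = 9x⁴. Subtract (9x⁴)·D = −27x⁶ − 9x⁵ + 9x⁴. Remainder: −27x⁵ − 21x⁴ + 32x³ + 37x² − 10x − 14.
Step 4: lead(−27x⁵ − 21x⁴ + 32x³ + 37x² − 10x − 14) ÷ lead(D) = −27x⁵ ÷ −3x² = 9x³. Subtract (9x³)·D = −27x⁵ − 9x⁴ + 9x³. Remainder: −12x⁴ + 23x³ + 37x² − 10x − 14.
Step 5: lead(−12x⁴ + 23x³ + 37x² − 10x − 14) ÷ lead(D) = −12x⁴ ÷ −3x² = 4x². Subtract (4x²)·D = −12x⁴ − 4x³ + 4x². Remainder: 27x³ + 33x² − 10x − 14.
Step 6: lead(27x³ + 33x² − 10x − 14) ÷ lead(D) = 27x³ ÷ −3x² = −9x. Subtract (−9x)·D = 27x³ + 9x² − 9x. Remainder: 24x² − x − 14.
Step 7: lead(24x² − x − 14) ÷ lead(D) = 24x² ÷ −3x² = −8. Subtract (−8)·D = 24x² + 8x − 8. Remainder: −9x − 6.

R(x) = −9x − 6, so D(x) is not a factor of P(x). no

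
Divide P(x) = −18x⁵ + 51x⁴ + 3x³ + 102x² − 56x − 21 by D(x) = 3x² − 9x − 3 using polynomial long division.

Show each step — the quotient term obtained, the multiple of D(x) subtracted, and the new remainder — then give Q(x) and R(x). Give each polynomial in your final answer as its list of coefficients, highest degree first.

Q = [-6, -1, -8, 9]; R = [1, 6]

Step 1: lead(−18x⁵ + 51x⁴ + 3x³ + 102x² − 56x − 21) ÷ lead(D) = −18x⁵ ÷ 3x² = −6x³. Subtract (−6x³)·D = −18x⁵ + 54x⁴ + 18x³. Remainder: −3x⁴ − 15x³ + 102x² − 56x − 21.
Step 2: lead(−3x⁴ − 15x³ + 102x² − 56x − 21) ÷ lead(D) = −3x⁴ ÷ 3x² = −x². Subtract (−x²)·D = −3x⁴ + 9x³ + 3x². Remainder: −24x³ + 99x² − 56x − 21.
Step 3: lead(−24x³ + 99x² − 56x − 21) ÷ lead(D) = −24x³ ÷ 3x² = −8x. Subtract (−8x)·D = −24x³ + 72x² + 24x. Remainder: 27x² − 80x − 21.
Step 4: lead(27x² − 80x − 21) ÷ lead(D) = 27x² ÷ 3x² = 9. Subtract (9)·D = 27x² − 81x − 27. Remainder: x + 6.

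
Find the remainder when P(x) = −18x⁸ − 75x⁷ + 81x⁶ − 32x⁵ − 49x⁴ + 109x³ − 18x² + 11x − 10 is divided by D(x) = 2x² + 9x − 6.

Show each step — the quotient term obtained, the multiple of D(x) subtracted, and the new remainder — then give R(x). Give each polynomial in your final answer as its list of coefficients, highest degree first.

R = [-4, 8]

Step 1: lead(−18x⁸ − 75x⁷ + 81x⁶ − 32x⁵ − 49x⁴ + 109x³ − 18x² + 11x − 10) ÷ lead(D) = −18x⁸ ÷ 2x² = −9x⁶. Subtract (−9x⁶)·D = −18x⁸ − 81x⁷ + 54x⁶. Remainder: 6x⁷ + 27x⁶ − 32x⁵ − 49x⁴ + 109x³ − 18x² + 11x − 10.
Step 2: lead(6x⁷ + 27x⁶ − 32x⁵ − 49x⁴ + 109x³ − 18x² + 11x − 10) ÷ lead(D) = 6x⁷ ÷ 2x² = 3x⁵. Subtract (3x⁵)·D = 6x⁷ + 27x⁶ − 18x⁵. Remainder: −14x⁵ − 49x⁴ + 109x³ − 18x² + 11x − 10.
Step 3: lead(−14x⁵ − 49x⁴ + 109x³ − 18x² + 11x − 10) ÷ lead(D) = −14x⁵ ÷ 2x² = −7x³. Subtract (−7x³)·D = −14x⁵ − 63x⁴ + 42x³. Remainder: 14x⁴ + 67x³ − 18x² + 11x − 10.
Step 4: lead(14x⁴ + 67x³ − 18x² + 11x − 10) ÷ lead(D) = 14x⁴ ÷ 2x² = 7x². Subtract (7x²)·D = 14x⁴ + 63x³ − 42x². Remainder: 4x³ + 24x² + 11x − 10.
Step 5: lead(4x³ + 24x² + 11x − 10) ÷ lead(D) = 4x³ ÷ 2x² = 2x. Subtract (2x)·D = 4x³ + 18x² − 12x. Remainder: 6x² + 23x − 10.
Step 6: lead(6x² + 23x − 10) ÷ lead(D) = 6x² ÷ 2x² = 3. Subtract (3)·D = 6x² + 27x − 18. Remainder: −4x + 8.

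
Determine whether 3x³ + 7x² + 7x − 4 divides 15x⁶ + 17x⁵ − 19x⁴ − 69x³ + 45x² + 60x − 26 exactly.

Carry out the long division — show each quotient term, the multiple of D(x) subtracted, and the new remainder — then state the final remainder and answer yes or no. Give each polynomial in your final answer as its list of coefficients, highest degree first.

R = [-5, 2], so D(x) is not a factor of P(x). no

Step 1: lead(15x⁶ + 17x⁵ − 19x⁴ − 69x³ + 45x² + 60x − 26) ÷ lead(D) = 15x⁶ ÷ 3x³ = 5x³. Subtract (5x³)·D = 15x⁶ + 35x⁵ + 35x⁴ − 20x³. Remainder: −18x⁵ − 54x⁴ − 49x³ + 45x² + 60x − 26.
Step 2: lead(−18x⁵ − 54x⁴ − 49x³ + 45x² + 60x − 26) ÷ lead(D) = −18x⁵ ÷ 3x³ = −6x². Subtract (−6x²)·D = −18x⁵ − 42x⁴ − 42x³ + 24x². Remainder: −12x⁴ − 7x³ + 21x² + 60x − 26.
Step 3: lead(−12x⁴ − 7x³ + 21x² + 60x − 26) ÷ lead(D) = −12x⁴ ÷ 3x³ = −4x. Subtract (−4x)·D = −12x⁴ − 28x³ − 28x² + 16x. Remainder: 21x³ + 49x² + 44x − 26.
Step 4: lead(21x³ + 49x² + 44x − 26) ÷ lead(D) = 21x³ ÷ 3x³ = 7. Subtract (7)·D = 21x³ + 49x² + 49x − 28. Remainder: −5x + 2.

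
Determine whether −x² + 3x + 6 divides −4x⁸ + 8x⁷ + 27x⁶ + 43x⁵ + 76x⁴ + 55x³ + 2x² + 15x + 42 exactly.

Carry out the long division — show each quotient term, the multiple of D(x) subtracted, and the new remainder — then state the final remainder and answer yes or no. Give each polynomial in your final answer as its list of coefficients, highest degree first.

R = [0], so D(x) is a factor of P(x). yes

Step 1: lead(−4x⁸ + 8x⁷ + 27x⁶ + 43x⁵ + 76x⁴ + 55x³ + 2x² + 15x + 42) ÷ lead(D) = −4x⁸ ÷ −x² = 4x⁶. Subtract (4x⁶)·D = −4x⁸ + 12x⁷ + 24x⁶. Remainder: −4x⁷ + 3x⁶ + 43x⁵ + 76x⁴ + 55x³ + 2x² + 15x + 42.
Step 2: lead(−4x⁷ + 3x⁶ + 43x⁵ + 76x⁴ + 55x³ + 2x² + 15x + 42) ÷ lead(D) = −4x⁷ ÷ −x² = 4x⁵. Subtract (4x⁵)·D = −4x⁷ + 12x⁶ + 24x⁵. Remainder: −9x⁶ + 19x⁵ + 76x⁴ + 55x³ + 2x² + 15x + 42.
Step 3: lead(−9x⁶ + 19x⁵ + 76x⁴ + 55x³ + 2x² + 15x + 42) ÷ lead(D) = −9x⁶ ÷ −x² = 9x⁴. Subtract (9x⁴)·D = −9x⁶ + 27x⁵ + 54x⁴. Remainder: −8x⁵ + 22x⁴ + 55x³ + 2x² + 15x + 42.
Step 4: lead(−8x⁵ + 22x⁴ + 55x³ + 2x² + 15x + 42) ÷ lead(D) = −8x⁵ ÷ −x² = 8x³. Subtract (8x³)·D = −8x⁵ + 24x⁴ + 48x³. Remainder: −2x⁴ + 7x³ + 2x² + 15x + 42.
Step 5: lead(−2x⁴ + 7x³ + 2x² + 15x + 42) ÷ lead(D) = −2x⁴ ÷ −x² = 2x². Subtract (2x²)·D = −2x⁴ + 6x³ + 12x². Remainder: x³ − 10x² + 15x + 42.
Step 6: lead(x³ − 10x² + 15x + 42) ÷ lead(D) = x³ ÷ −x² = −x. Subtract (−x)·D = x³ − 3x² − 6x. Remainder: −7x² + 21x + 42.
Step 7: lead(−7x² + 21x + 42) ÷ lead(D) = −7x² ÷ −x² = 7. Subtract (7)·D = −7x² + 21x + 42. Remainder: 0.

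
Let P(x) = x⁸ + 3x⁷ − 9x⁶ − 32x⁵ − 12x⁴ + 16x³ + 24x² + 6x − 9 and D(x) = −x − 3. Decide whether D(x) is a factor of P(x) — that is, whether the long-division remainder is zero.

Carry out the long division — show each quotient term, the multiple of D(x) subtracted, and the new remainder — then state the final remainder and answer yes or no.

Step 1: lead(x⁸ + 3x⁷ − 9x⁶ − 32x⁵ − 12x⁴ + 16x³ + 24x² + 6x − 9) ÷ lead(D) = x⁸ ÷ −x = −x⁷. Subtract (−x⁷)·D = x⁸ + 3x⁷. Remainder: −9x⁶ − 32x⁵ − 12x⁴ + 16x³ + 24x² + 6x − 9.
Step 2: lead(−9x⁶ − 32x⁵ − 12x⁴ + 16x³ + 24x² + 6x − 9) ÷ lead(D) = −9x⁶ ÷ −x = 9x⁵. Subtract (9x⁵)·D = −9x⁶ − 27x⁵. Remainder: −5x⁵ − 12x⁴ + 16x³ + 24x² + 6x − 9.
Step 3: lead(−5x⁵ − 12x⁴ + 16x³ + 24x² + 6x − 9) ÷ lead(D) = −5x⁵ ÷ −x = 5x⁴. Subtract (5x⁴)·D = −5x⁵ − 15x⁴. Remainder: 3x⁴ + 16x³ + 24x² + 6x − 9.
Step 4: lead(3x⁴ + 16x³ + 24x² + 6x − 9) ÷ lead(D) = 3x⁴ ÷ −x = −3x³. Subtract (−3x³)·D = 3x⁴ + 9x³. Remainder: 7x³ + 24x² + 6x − 9.
Step 5: lead(7x³ + 24x² + 6x − 9) ÷ lead(D) = 7x³ ÷ −x = −7x². Subtract (−7x²)·D = 7x³ + 21x². Remainder: 3x² + 6x − 9.
Step 6: lead(3x² + 6x − 9) ÷ lead(D) = 3x² ÷ −x = −3x. Subtract (−3x)·D = 3x² + 9x. Remainder: −3x − 9.
Step 7: lead(−3x − 9) ÷ lead(D) = −3x ÷ −x = 3. Subtract (3)·D = −3x − 9. Remainder: 0.

R(x) = 0, so D(x) is a factor of P(x). yes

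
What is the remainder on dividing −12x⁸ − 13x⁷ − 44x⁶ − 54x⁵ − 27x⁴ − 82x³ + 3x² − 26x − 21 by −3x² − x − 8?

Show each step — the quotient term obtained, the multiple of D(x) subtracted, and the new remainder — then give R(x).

Step 1: lead(−12x⁸ − 13x⁷ − 44x⁶ − 54x⁵ − 27x⁴ − 82x³ + 3x² − 26x − 21) ÷ lead(D) = −12x⁸ ÷ −3x² = 4x⁶. Subtract (4x⁶)·D = −12x⁸ − 4x⁷ − 32x⁶. Remainder: −9x⁷ − 12x⁶ − 54x⁵ − 27x⁴ − 82x³ + 3x² − 26x − 21.
Step 2: lead(−9x⁷ − 12x⁶ − 54x⁵ − 27x⁴ − 82x³ + 3x² − 26x − 21) ÷ lead(D) = −9x⁷ ÷ −3x² = 3x⁵. Subtract (3x⁵)·D = −9x⁷ − 3x⁶ − 24x⁵. Remainder: −9x⁶ − 30x⁵ − 27x⁴ − 82x³ + 3x² − 26x − 21.
Step 3: lead(−9x⁶ − 30x⁵ − 27x⁴ − 82x³ + 3x² − 26x − 21) ÷ lead(D) = −9x⁶ ÷ −3x² = 3x⁴. Subtract (3x⁴)·D = −9x⁶ − 3x⁵ − 24x⁴. Remainder: −27x⁵ − 3x⁴ − 82x³ + 3x² − 26x − 21.
Step 4: lead(−27x⁵ − 3x⁴ − 82x³ + 3x² − 26x − 21) ÷ lead(D) = −27x⁵ ÷ −3x² = 9x³. Subtract (9x³)·D = −27x⁵ − 9x⁴ − 72x³. Remainder: 6x⁴ − 10x³ + 3x² − 26x − 21.
Step 5: lead(6x⁴ − 10x³ + 3x² − 26x − 21) ÷ lead(D) = 6x⁴ ÷ −3x² = −2x². Subtract (−2x²)·D = 6x⁴ + 2x³ + 16x². Remainder: −12x³ − 13x² − 26x − 21.
Step 6: lead(−12x³ − 13x² − 26x − 21) ÷ lead(D) = −12x³ ÷ −3x² = 4x. Subtract (4x)·D = −12x³ − 4x² − 32x. Remainder: −9x² + 6x − 21.
Step 7: lead(−9x² + 6x − 21) ÷ lead(D) = −9x² ÷ −3x² = 3. Subtract (3)·D = −9x² − 3x − 24. Remainder: 9x + 3.

R(x) = 9x + 3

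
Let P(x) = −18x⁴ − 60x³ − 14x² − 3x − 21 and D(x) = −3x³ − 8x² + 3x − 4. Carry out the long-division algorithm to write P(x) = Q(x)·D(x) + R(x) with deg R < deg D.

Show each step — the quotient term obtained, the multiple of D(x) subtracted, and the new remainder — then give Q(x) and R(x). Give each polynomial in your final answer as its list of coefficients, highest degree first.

Step 1: lead(−18x⁴ − 60x³ − 14x² − 3x − 21) ÷ lead(D) = −18x⁴ ÷ −3x³ = 6x. Subtract (6x)·D = −18x⁴ − 48x³ + 18x² − 24x. Remainder: −12x³ − 32x² + 21x − 21.
Step 2: lead(−12x³ − 32x² + 21x − 21) ÷ lead(D) = −12x³ ÷ −3x³ = 4. Subtract (4)·D = −12x³ − 32x² + 12x − 16. Remainder: 9x − 5.

Q = [6, 4]; R = [9, -5]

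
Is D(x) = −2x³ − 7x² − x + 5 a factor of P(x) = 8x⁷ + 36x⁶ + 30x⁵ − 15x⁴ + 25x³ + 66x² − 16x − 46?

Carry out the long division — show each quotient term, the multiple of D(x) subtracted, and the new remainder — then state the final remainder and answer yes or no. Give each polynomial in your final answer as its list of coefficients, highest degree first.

R = [-6, -5, -1], so D(x) is not a factor of P(x). no

Step 1: lead(8x⁷ + 36x⁶ + 30x⁵ − 15x⁴ + 25x³ + 66x² − 16x − 46) ÷ lead(D) = 8x⁷ ÷ −2x³ = −4x⁴. Subtract (−4x⁴)·D = 8x⁷ + 28x⁶ + 4x⁵ − 20x⁴. Remainder: 8x⁶ + 26x⁵ + 5x⁴ + 25x³ + 66x² − 16x − 46.
Step 2: lead(8x⁶ + 26x⁵ + 5x⁴ + 25x³ + 66x² − 16x − 46) ÷ lead(D) = 8x⁶ ÷ −2x³ = −4x³. Subtract (−4x³)·D = 8x⁶ + 28x⁵ + 4x⁴ − 20x³. Remainder: −2x⁵ + x⁴ + 45x³ + 66x² − 16x − 46.
Step 3: lead(−2x⁵ + x⁴ + 45x³ + 66x² − 16x − 46) ÷ lead(D) = −2x⁵ ÷ −2x³ = x². Subtract (x²)·D = −2x⁵ − 7x⁴ − x³ + 5x². Remainder: 8x⁴ + 46x³ + 61x² − 16x − 46.
Step 4: lead(8x⁴ + 46x³ + 61x² − 16x − 46) ÷ lead(D) = 8x⁴ ÷ −2x³ = −4x. Subtract (−4x)·D = 8x⁴ + 28x³ + 4x² − 20x. Remainder: 18x³ + 57x² + 4x − 46.
Step 5: lead(18x³ + 57x² + 4x − 46) ÷ lead(D) = 18x³ ÷ −2x³ = −9. Subtract (−9)·D = 18x³ + 63x² + 9x − 45. Remainder: −6x² − 5x − 1.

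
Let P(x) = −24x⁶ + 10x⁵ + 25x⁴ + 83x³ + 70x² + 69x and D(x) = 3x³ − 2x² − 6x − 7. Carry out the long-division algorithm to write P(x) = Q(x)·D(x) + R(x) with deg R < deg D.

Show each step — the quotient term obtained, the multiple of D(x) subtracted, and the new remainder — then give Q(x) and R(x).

Step 1: lead(−24x⁶ + 10x⁵ + 25x⁴ + 83x³ + 70x² + 69x) ÷ lead(D) = −24x⁶ ÷ 3x³ = −8x³. Subtract (−8x³)·D = −24x⁶ + 16x⁵ + 48x⁴ + 56x³. Remainder: −6x⁵ − 23x⁴ + 27x³ + 70x² + 69x.
Step 2: lead(−6x⁵ − 23x⁴ + 27x³ + 70x² + 69x) ÷ lead(D) = −6x⁵ ÷ 3x³ = −2x². Subtract (−2x²)·D = −6x⁵ + 4x⁴ + 12x³ + 14x². Remainder: −27x⁴ + 15x³ + 56x² + 69x.
Step 3: lead(−27x⁴ + 15x³ + 56x² + 69x) ÷ lead(D) = −27x⁴ ÷ 3x³ = −9x. Subtract (−9x)·D = −27x⁴ + 18x³ + 54x² + 63x. Remainder: −3x³ + 2x² + 6x.
Step 4: lead(−3x³ + 2x² + 6x) ÷ lead(D) = −3x³ ÷ 3x³ = −1. Subtract (−1)·D = −3x³ + 2x² + 6x + 7. Remainder: −7.

Q(x) = −8x³ − 2x² − 9x − 1; R(x) = −7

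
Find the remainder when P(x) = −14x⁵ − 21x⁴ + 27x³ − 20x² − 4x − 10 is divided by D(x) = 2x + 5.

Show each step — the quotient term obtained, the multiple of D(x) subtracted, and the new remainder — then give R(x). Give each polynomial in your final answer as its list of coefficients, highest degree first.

Step 1: lead(−14x⁵ − 21x⁴ + 27x³ − 20x² − 4x − 10) ÷ lead(D) = −14x⁵ ÷ 2x = −7x⁴. Subtract (−7x⁴)·D = −14x⁵ − 35x⁴. Remainder: 14x⁴ + 27x³ − 20x² − 4x − 10.
Step 2: lead(14x⁴ + 27x³ − 20x² − 4x − 10) ÷ lead(D) = 14x⁴ ÷ 2x = 7x³. Subtract (7x³)·D = 14x⁴ + 35x³. Remainder: −8x³ − 20x² − 4x − 10.
Step 3: lead(−8x³ − 20x² − 4x − 10) ÷ lead(D) = −8x³ ÷ 2x = −4x². Subtract (−4x²)·D = −8x³ − 20x². Remainder: −4x − 10.
Step 4: lead(−4x − 10) ÷ lead(D) = −4x ÷ 2x = −2. Subtract (−2)·D = −4x − 10. Remainder: 0.

R = [0]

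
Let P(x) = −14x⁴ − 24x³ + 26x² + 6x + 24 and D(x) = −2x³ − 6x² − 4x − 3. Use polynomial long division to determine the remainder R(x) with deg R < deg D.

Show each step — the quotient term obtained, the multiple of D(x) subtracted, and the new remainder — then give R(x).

R(x) = −9x − 3

Step 1: lead(−14x⁴ − 24x³ + 26x² + 6x + 24) ÷ lead(D) = −14x⁴ ÷ −2x³ = 7x. Subtract (7x)·D = −14x⁴ − 42x³ − 28x² − 21x. Remainder: 18x³ + 54x² + 27x + 24.
Step 2: lead(18x³ + 54x² + 27x + 24) ÷ lead(D) = 18x³ ÷ −2x³ = −9. Subtract (−9)·D = 18x³ + 54x² + 36x + 27. Remainder: −9x − 3.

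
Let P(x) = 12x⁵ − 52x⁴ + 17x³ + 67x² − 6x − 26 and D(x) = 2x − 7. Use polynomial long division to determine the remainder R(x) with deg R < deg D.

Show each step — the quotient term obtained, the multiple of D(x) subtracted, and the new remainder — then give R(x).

R(x) = 2

Step 1: lead(12x⁵ − 52x⁴ + 17x³ + 67x² − 6x − 26) ÷ lead(D) = 12x⁵ ÷ 2x = 6x⁴. Subtract (6x⁴)·D = 12x⁵ − 42x⁴. Remainder: −10x⁴ + 17x³ + 67x² − 6x − 26.
Step 2: lead(−10x⁴ + 17x³ + 67x² − 6x − 26) ÷ lead(D) = −10x⁴ ÷ 2x = −5x³. Subtract (−5x³)·D = −10x⁴ + 35x³. Remainder: −18x³ + 67x² − 6x − 26.
Step 3: lead(−18x³ + 67x² − 6x − 26) ÷ lead(D) = −18x³ ÷ 2x = −9x². Subtract (−9x²)·D = −18x³ + 63x². Remainder: 4x² − 6x − 26.
Step 4: lead(4x² − 6x − 26) ÷ lead(D) = 4x² ÷ 2x = 2x. Subtract (2x)·D = 4x² − 14x. Remainder: 8x − 26.
Step 5: lead(8x − 26) ÷ lead(D) = 8x ÷ 2x = 4. Subtract (4)·D = 8x − 28. Remainder: 2.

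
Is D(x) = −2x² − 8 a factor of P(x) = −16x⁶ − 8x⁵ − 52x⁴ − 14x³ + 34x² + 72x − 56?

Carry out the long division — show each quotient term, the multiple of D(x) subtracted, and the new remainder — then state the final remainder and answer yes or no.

R(x) = 0, so D(x) is a factor of P(x). yes

Step 1: lead(−16x⁶ − 8x⁵ − 52x⁴ − 14x³ + 34x² + 72x − 56) ÷ lead(D) = −16x⁶ ÷ −2x² = 8x⁴. Subtract (8x⁴)·D = −16x⁶ − 64x⁴. Remainder: −8x⁵ + 12x⁴ − 14x³ + 34x² + 72x − 56.
Step 2: lead(−8x⁵ + 12x⁴ − 14x³ + 34x² + 72x − 56) ÷ lead(D) = −8x⁵ ÷ −2x² = 4x³. Subtract (4x³)·D = −8x⁵ − 32x³. Remainder: 12x⁴ + 18x³ + 34x² + 72x − 56.
Step 3: lead(12x⁴ + 18x³ + 34x² + 72x − 56) ÷ lead(D) = 12x⁴ ÷ −2x² = −6x². Subtract (−6x²)·D = 12x⁴ + 48x². Remainder: 18x³ − 14x² + 72x − 56.
Step 4: lead(18x³ − 14x² + 72x − 56) ÷ lead(D) = 18x³ ÷ −2x² = −9x. Subtract (−9x)·D = 18x³ + 72x. Remainder: −14x² − 56.
Step 5: lead(−14x² − 56) ÷ lead(D) = −14x² ÷ −2x² = 7. Subtract (7)·D = −14x² − 56. Remainder: 0.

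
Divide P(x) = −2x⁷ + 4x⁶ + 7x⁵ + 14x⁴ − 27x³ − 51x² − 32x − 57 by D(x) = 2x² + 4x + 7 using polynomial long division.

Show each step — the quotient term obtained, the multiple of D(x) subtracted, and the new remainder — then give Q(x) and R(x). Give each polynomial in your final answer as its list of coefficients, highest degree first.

Q = [-1, 4, -1, -5, 0, -8]; R = [-1]

Step 1: lead(−2x⁷ + 4x⁶ + 7x⁵ + 14x⁴ − 27x³ − 51x² − 32x − 57) ÷ lead(D) = −2x⁷ ÷ 2x² = −x⁵. Subtract (−x⁵)·D = −2x⁷ − 4x⁶ − 7x⁵. Remainder: 8x⁶ + 14x⁵ + 14x⁴ − 27x³ − 51x² − 32x − 57.
Step 2: lead(8x⁶ + 14x⁵ + 14x⁴ − 27x³ − 51x² − 32x − 57) ÷ lead(D) = 8x⁶ ÷ 2x² = 4x⁴. Subtract (4x⁴)·D = 8x⁶ + 16x⁵ + 28x⁴. Remainder: −2x⁵ − 14x⁴ − 27x³ − 51x² − 32x − 57.
Step 3: lead(−2x⁵ − 14x⁴ − 27x³ − 51x² − 32x − 57) ÷ lead(D) = −2x⁵ ÷ 2x² = −x³. Subtract (−x³)·D = −2x⁵ − 4x⁴ − 7x³. Remainder: −10x⁴ − 20x³ − 51x² − 32x − 57.
Step 4: lead(−10x⁴ − 20x³ − 51x² − 32x − 57) ÷ lead(D) = −10x⁴ ÷ 2x² = −5x². Subtract (−5x²)·D = −10x⁴ − 20x³ − 35x². Remainder: −16x² − 32x − 57.
Step 5: lead(−16x² − 32x − 57) ÷ lead(D) = −16x² ÷ 2x² = −8. Subtract (−8)·D = −16x² − 32x − 56. Remainder: −1.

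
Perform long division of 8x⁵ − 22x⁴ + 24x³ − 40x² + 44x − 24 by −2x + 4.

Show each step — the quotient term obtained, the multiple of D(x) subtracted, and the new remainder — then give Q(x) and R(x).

Step 1: lead(8x⁵ − 22x⁴ + 24x³ − 40x² + 44x − 24) ÷ lead(D) = 8x⁵ ÷ −2x = −4x⁴. Subtract (−4x⁴)·D = 8x⁵ − 16x⁴. Remainder: −6x⁴ + 24x³ − 40x² + 44x − 24.
Step 2: lead(−6x⁴ + 24x³ − 40x² + 44x − 24) ÷ lead(D) = −6x⁴ ÷ −2x = 3x³. Subtract (3x³)·D = −6x⁴ + 12x³. Remainder: 12x³ − 40x² + 44x − 24.
Step 3: lead(12x³ − 40x² + 44x − 24) ÷ lead(D) = 12x³ ÷ −2x = −6x². Subtract (−6x²)·D = 12x³ − 24x². Remainder: −16x² + 44x − 24.
Step 4: lead(−16x² + 44x − 24) ÷ lead(D) = −16x² ÷ −2x = 8x. Subtract (8x)·D = −16x² + 32x. Remainder: 12x − 24.
Step 5: lead(12x − 24) ÷ lead(D) = 12x ÷ −2x = −6. Subtract (−6)·D = 12x − 24. Remainder: 0.

Q(x) = −4x⁴ + 3x³ − 6x² + 8x − 6; R(x) = 0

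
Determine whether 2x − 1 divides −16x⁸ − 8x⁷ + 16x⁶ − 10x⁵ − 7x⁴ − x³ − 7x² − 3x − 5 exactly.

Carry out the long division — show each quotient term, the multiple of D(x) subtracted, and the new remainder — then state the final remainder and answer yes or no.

Step 1: lead(−16x⁸ − 8x⁷ + 16x⁶ − 10x⁵ − 7x⁴ − x³ − 7x² − 3x − 5) ÷ lead(D) = −16x⁸ ÷ 2x = −8x⁷. Subtract (−8x⁷)·D = −16x⁸ + 8x⁷. Remainder: −16x⁷ + 16x⁶ − 10x⁵ − 7x⁴ − x³ − 7x² − 3x − 5.
Step 2: lead(−16x⁷ + 16x⁶ − 10x⁵ − 7x⁴ − x³ − 7x² − 3x − 5) ÷ lead(D) = −16x⁷ ÷ 2x = −8x⁶. Subtract (−8x⁶)·D = −16x⁷ + 8x⁶. Remainder: 8x⁶ − 10x⁵ − 7x⁴ − x³ − 7x² − 3x − 5.
Step 3: lead(8x⁶ − 10x⁵ − 7x⁴ − x³ − 7x² − 3x − 5) ÷ lead(D) = 8x⁶ ÷ 2x = 4x⁵. Subtract (4x⁵)·D = 8x⁶ − 4x⁵. Remainder: −6x⁵ − 7x⁴ − x³ − 7x² − 3x − 5.
Step 4: lead(−6x⁵ − 7x⁴ − x³ − 7x² − 3x − 5) ÷ lead(D) = −6x⁵ ÷ 2x = −3x⁴. Subtract (−3x⁴)·D = −6x⁵ + 3x⁴. Remainder: −10x⁴ − x³ − 7x² − 3x − 5.
Step 5: lead(−10x⁴ − x³ − 7x² − 3x − 5) ÷ lead(D) = −10x⁴ ÷ 2x = −5x³. Subtract (−5x³)·D = −10x⁴ + 5x³. Remainder: −6x³ − 7x² − 3x − 5.
Step 6: lead(−6x³ − 7x² − 3x − 5) ÷ lead(D) = −6x³ ÷ 2x = −3x². Subtract (−3x²)·D = −6x³ + 3x². Remainder: −10x² − 3x − 5.
Step 7: lead(−10x² − 3x − 5) ÷ lead(D) = −10x² ÷ 2x = −5x. Subtract (−5x)·D = −10x² + 5x. Remainder: −8x − 5.
Step 8: lead(−8x − 5) ÷ lead(D) = −8x ÷ 2x = −4. Subtract (−4)·D = −8x + 4. Remainder: −9.

R(x) = −9, so D(x) is not a factor of P(x). no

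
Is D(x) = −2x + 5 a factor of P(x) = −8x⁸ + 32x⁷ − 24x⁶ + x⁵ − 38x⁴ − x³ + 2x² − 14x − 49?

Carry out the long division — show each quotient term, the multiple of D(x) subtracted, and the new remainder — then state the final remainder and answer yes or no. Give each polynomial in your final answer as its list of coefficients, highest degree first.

Step 1: lead(−8x⁸ + 32x⁷ − 24x⁶ + x⁵ − 38x⁴ − x³ + 2x² − 14x − 49) ÷ lead(D) = −8x⁸ ÷ −2x = 4x⁷. Subtract (4x⁷)·D = −8x⁸ + 20x⁷. Remainder: 12x⁷ − 24x⁶ + x⁵ − 38x⁴ − x³ + 2x² − 14x − 49.
Step 2: lead(12x⁷ − 24x⁶ + x⁵ − 38x⁴ − x³ + 2x² − 14x − 49) ÷ lead(D) = 12x⁷ ÷ −2x = −6x⁶. Subtract (−6x⁶)·D = 12x⁷ − 30x⁶. Remainder: 6x⁶ + x⁵ − 38x⁴ − x³ + 2x² − 14x − 49.
Step 3: lead(6x⁶ + x⁵ − 38x⁴ − x³ + 2x² − 14x − 49) ÷ lead(D) = 6x⁶ ÷ −2x = −3x⁵. Subtract (−3x⁵)·D = 6x⁶ − 15x⁵. Remainder: 16x⁵ − 38x⁴ − x³ + 2x² − 14x − 49.
Step 4: lead(16x⁵ − 38x⁴ − x³ + 2x² − 14x − 49) ÷ lead(D) = 16x⁵ ÷ −2x = −8x⁴. Subtract (−8x⁴)·D = 16x⁵ − 40x⁴. Remainder: 2x⁴ − x³ + 2x² − 14x − 49.
Step 5: lead(2x⁴ − x³ + 2x² − 14x − 49) ÷ lead(D) = 2x⁴ ÷ −2x = −x³. Subtract (−x³)·D = 2x⁴ − 5x³. Remainder: 4x³ + 2x² − 14x − 49.
Step 6: lead(4x³ + 2x² − 14x − 49) ÷ lead(D) = 4x³ ÷ −2x = −2x². Subtract (−2x²)·D = 4x³ − 10x². Remainder: 12x² − 14x − 49.
Step 7: lead(12x² − 14x − 49) ÷ lead(D) = 12x² ÷ −2x = −6x. Subtract (−6x)·D = 12x² − 30x. Remainder: 16x − 49.
Step 8: lead(16x − 49) ÷ lead(D) = 16x ÷ −2x = −8. Subtract (−8)·D = 16x − 40. Remainder: −9.

R = [-9], so D(x) is not a factor of P(x). no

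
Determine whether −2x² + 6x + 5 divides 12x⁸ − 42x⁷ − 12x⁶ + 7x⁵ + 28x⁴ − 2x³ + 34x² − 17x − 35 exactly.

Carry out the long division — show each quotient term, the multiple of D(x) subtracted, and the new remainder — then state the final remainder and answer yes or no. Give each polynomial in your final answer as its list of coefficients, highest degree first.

Step 1: lead(12x⁸ − 42x⁷ − 12x⁶ + 7x⁵ + 28x⁴ − 2x³ + 34x² − 17x − 35) ÷ lead(D) = 12x⁸ ÷ −2x² = −6x⁶. Subtract (−6x⁶)·D = 12x⁸ − 36x⁷ − 30x⁶. Remainder: −6x⁷ + 18x⁶ + 7x⁵ + 28x⁴ − 2x³ + 34x² − 17x − 35.
Step 2: lead(−6x⁷ + 18x⁶ + 7x⁵ + 28x⁴ − 2x³ + 34x² − 17x − 35) ÷ lead(D) = −6x⁷ ÷ −2x² = 3x⁵. Subtract (3x⁵)·D = −6x⁷ + 18x⁶ + 15x⁵. Remainder: −8x⁵ + 28x⁴ − 2x³ + 34x² − 17x − 35.
Step 3: lead(−8x⁵ + 28x⁴ − 2x³ + 34x² − 17x − 35) ÷ lead(D) = −8x⁵ ÷ −2x² = 4x³. Subtract (4x³)·D = −8x⁵ + 24x⁴ + 20x³. Remainder: 4x⁴ − 22x³ + 34x² − 17x − 35.
Step 4: lead(4x⁴ − 22x³ + 34x² − 17x − 35) ÷ lead(D) = 4x⁴ ÷ −2x² = −2x². Subtract (−2x²)·D = 4x⁴ − 12x³ − 10x². Remainder: −10x³ + 44x² − 17x − 35.
Step 5: lead(−10x³ + 44x² − 17x − 35) ÷ lead(D) = −10x³ ÷ −2x² = 5x. Subtract (5x)·D = −10x³ + 30x² + 25x. Remainder: 14x² − 42x − 35.
Step 6: lead(14x² − 42x − 35) ÷ lead(D) = 14x² ÷ −2x² = −7. Subtract (−7)·D = 14x² − 42x − 35. Remainder: 0.

R = [0], so D(x) is a factor of P(x). yes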